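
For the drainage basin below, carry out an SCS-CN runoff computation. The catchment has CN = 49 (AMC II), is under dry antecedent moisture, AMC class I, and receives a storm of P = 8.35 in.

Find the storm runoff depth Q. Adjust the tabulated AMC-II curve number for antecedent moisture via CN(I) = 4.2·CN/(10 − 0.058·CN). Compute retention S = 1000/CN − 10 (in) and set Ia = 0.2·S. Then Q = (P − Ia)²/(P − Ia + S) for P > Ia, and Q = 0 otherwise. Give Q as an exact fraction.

Dry (AMC I): CN(I) = 4.2·49/(10 − 0.058·49) = (1029/5)/(3579/500) = 34300/1193 ≈ 28.751
S = 1000/(34300/1193) − 10 = 8500/343 in ≈ 24.781 in
Ia = 0.2S: 0.2·24.781 = 4.956 in (exactly 1700/343)
Excess rainfall: 8.350 − 4.956 = 3.394 in; P > Ia so Q > 0
Runoff Q = (P−Ia)²/(P−Ia+S) = (3.394)²/(3.394+24.781) = 542004961/1325907660 ≈ 0.409 in

Q = 542004961/1325907660 in ≈ 0.409 in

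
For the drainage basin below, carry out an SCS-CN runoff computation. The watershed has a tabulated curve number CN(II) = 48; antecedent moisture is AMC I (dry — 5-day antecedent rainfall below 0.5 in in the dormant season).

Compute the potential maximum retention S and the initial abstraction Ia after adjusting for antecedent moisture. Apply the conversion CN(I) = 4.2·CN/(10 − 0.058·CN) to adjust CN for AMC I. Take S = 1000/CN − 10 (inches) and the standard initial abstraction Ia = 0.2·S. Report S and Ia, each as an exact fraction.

S = 1625/63 in ≈ 25.794 in; Ia = 325/63 in ≈ 5.159 in

Dry (AMC I): CN(I) = 4.2·48/(10 − 0.058·48) = (1008/5)/(902/125) = 12600/451 ≈ 27.938
Retention S: 1000/CN − 10 with CN=27.938 → S = 1625/63 ≈ 25.794 in
Initial abstraction Ia = S/5 = (1625/63)/5 = 325/63 ≈ 5.159 in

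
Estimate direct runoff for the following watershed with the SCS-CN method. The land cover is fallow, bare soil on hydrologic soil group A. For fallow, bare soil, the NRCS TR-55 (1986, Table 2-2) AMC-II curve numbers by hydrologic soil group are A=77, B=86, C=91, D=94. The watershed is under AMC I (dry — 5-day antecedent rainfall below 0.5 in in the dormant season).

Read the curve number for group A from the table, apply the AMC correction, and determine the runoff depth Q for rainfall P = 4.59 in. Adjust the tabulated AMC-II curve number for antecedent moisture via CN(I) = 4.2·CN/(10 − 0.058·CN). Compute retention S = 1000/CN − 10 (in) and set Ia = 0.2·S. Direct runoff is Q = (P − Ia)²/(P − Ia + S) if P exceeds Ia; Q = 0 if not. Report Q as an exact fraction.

Q = 262351913209/268778225100 in ≈ 0.976 in

NRCS table: fallow, bare soil, soil group A → CN(II) = 77
Dry (AMC I): CN(I) = 4.2·77/(10 − 0.058·77) = (1617/5)/(2767/500) = 161700/2767 ≈ 58.439
S = 1000/(161700/2767) − 10 = 11500/1617 in ≈ 7.112 in
Initial abstraction Ia = S/5 = (11500/1617)/5 = 2300/1617 ≈ 1.422 in
P − Ia = 4.590 − 1.422 = 512203/161700 ≈ 3.168 in (> 0, runoff occurs)
Q = (512203/161700)²/((512203/161700) + 11500/1617) = (262351913209/26146890000)/(1662203/161700) = 262351913209/268778225100 in ≈ 0.976 in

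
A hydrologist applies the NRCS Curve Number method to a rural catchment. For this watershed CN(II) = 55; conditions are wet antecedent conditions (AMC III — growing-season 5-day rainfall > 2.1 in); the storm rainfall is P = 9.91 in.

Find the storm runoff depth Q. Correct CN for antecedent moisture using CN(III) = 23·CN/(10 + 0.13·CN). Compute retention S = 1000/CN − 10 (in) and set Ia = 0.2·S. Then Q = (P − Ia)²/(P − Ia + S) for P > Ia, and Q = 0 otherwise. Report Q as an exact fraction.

Wet (AMC III): CN(III) = 23·55/(10 + 0.13·55) = 1265/(343/20) = 25300/343 ≈ 73.761
Max retention: S = 1000/(25300/343) − 10 = 900/253 in (≈ 3.557 in)
Ia = 0.2S: 0.2·3.557 = 0.711 in (exactly 180/253)
Excess rainfall: 9.910 − 0.711 = 9.199 in; P > Ia so Q > 0
Q: (232723/25300)² ÷ (322723/25300) = 54159994729/8164891900 in (≈ 6.633 in)

Q = 54159994729/8164891900 in ≈ 6.633 in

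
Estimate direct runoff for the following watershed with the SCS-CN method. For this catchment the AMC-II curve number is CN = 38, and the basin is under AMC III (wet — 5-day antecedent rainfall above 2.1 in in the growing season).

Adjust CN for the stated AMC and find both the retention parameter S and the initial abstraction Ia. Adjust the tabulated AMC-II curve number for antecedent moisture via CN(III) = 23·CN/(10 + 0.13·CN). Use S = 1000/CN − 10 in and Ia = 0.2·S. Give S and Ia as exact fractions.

CN(III) from CN(II)=38: (23·38)/(10 + 0.13·38) = 43700/747 ≈ 58.501
Max retention: S = 1000/(43700/747) − 10 = 3100/437 in (≈ 7.094 in)
Ia = 0.2S: 0.2·7.094 = 1.419 in (exactly 620/437)

S = 3100/437 in ≈ 7.094 in; Ia = 620/437 in ≈ 1.419 in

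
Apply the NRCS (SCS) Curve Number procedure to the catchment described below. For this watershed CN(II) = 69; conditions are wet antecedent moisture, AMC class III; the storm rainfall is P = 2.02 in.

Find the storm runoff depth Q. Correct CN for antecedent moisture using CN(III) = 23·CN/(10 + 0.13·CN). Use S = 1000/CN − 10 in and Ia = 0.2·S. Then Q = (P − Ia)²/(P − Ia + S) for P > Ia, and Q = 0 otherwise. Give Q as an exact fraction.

Q = 16715128369/22558173450 in ≈ 0.741 in

Wet (AMC III): CN(III) = 23·69/(10 + 0.13·69) = 1587/(1897/100) = 158700/1897 ≈ 83.658
Retention S: 1000/CN − 10 with CN=83.658 → S = 3100/1587 ≈ 1.953 in
Ia = 0.2·(3100/1587) = 620/1587 in ≈ 0.391 in
P − Ia = 2.020 − 0.391 = 129287/79350 ≈ 1.629 in (> 0, runoff occurs)
Q = (129287/79350)²/((129287/79350) + 3100/1587) = (16715128369/6296422500)/(284287/79350) = 16715128369/22558173450 in ≈ 0.741 in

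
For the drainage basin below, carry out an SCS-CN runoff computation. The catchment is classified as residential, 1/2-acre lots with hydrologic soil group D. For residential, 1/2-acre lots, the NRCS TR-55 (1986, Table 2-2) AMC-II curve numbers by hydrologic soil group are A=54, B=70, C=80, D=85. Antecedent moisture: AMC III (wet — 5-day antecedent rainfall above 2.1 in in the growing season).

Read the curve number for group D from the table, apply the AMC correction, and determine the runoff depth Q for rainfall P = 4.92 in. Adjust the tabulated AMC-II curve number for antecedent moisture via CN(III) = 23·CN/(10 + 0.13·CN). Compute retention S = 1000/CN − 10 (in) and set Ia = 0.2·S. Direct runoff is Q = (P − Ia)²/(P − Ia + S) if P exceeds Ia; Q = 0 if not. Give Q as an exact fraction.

Q = 723635883/176253025 in ≈ 4.106 in

NRCS table: residential, 1/2-acre lots, soil group D → CN(II) = 85
Wet (AMC III): CN(III) = 23·85/(10 + 0.13·85) = 1955/(421/20) = 39100/421 ≈ 92.874
S = 1000/(39100/421) − 10 = 300/391 in ≈ 0.767 in
Initial abstraction Ia = S/5 = (300/391)/5 = 60/391 ≈ 0.153 in
Excess rainfall: 4.920 − 0.153 = 4.767 in; P > Ia so Q > 0
Q: (46593/9775)² ÷ (54093/9775) = 723635883/176253025 in (≈ 4.106 in)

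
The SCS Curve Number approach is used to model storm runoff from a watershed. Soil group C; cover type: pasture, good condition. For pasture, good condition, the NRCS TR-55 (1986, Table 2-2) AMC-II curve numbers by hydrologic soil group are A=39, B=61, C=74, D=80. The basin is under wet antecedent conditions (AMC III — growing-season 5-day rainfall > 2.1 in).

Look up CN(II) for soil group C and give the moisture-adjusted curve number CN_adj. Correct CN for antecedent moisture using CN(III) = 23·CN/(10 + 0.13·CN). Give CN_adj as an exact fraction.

NRCS table: pasture, good condition, soil group C → CN(II) = 74
Adjust CN=74 to AMC III: 23·74/(10 + 0.13·74) → 1702 ÷ (981/50) = 85100/981 ≈ 86.748

CN_adj = 85100/981 ≈ 86.748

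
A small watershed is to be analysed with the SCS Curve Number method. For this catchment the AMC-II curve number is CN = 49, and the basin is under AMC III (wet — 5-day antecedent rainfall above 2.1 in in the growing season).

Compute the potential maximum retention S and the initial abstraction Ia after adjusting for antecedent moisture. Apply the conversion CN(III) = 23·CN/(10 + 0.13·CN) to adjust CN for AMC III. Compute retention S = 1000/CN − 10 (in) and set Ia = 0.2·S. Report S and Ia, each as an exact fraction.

S = 5100/1127 in ≈ 4.525 in; Ia = 1020/1127 in ≈ 0.905 in

Adjust CN=49 to AMC III: 23·49/(10 + 0.13·49) → 1127 ÷ (1637/100) = 112700/1637 ≈ 68.845
S = 1000/(112700/1637) − 10 = 5100/1127 in ≈ 4.525 in
Ia = 0.2S: 0.2·4.525 = 0.905 in (exactly 1020/1127)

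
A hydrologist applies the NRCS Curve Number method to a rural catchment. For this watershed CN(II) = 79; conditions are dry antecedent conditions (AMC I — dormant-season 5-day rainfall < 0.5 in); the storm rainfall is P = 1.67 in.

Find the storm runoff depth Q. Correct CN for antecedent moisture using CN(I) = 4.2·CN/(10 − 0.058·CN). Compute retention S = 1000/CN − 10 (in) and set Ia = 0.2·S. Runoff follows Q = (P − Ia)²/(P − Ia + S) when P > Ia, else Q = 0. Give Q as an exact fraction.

Q = 10195249/420224700 in ≈ 0.024 in

Dry (AMC I): CN(I) = 4.2·79/(10 − 0.058·79) = (1659/5)/(2709/500) = 7900/129 ≈ 61.240
S = 1000/(7900/129) − 10 = 500/79 in ≈ 6.329 in
Ia = 0.2S: 0.2·6.329 = 1.266 in (exactly 100/79)
Since P=1.670 > Ia=1.266: effective rainfall P−Ia = 3193/7900 in
Q: (3193/7900)² ÷ (53193/7900) = 10195249/420224700 in (≈ 0.024 in)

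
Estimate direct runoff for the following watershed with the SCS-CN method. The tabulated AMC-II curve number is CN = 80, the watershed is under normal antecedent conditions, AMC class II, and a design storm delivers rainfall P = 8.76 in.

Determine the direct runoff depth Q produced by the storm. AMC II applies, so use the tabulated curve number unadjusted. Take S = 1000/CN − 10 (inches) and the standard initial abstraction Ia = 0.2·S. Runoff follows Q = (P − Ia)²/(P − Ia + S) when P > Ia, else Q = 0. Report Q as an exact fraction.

Average conditions: CN = 80 (no AMC adjustment).
S = 1000/80 − 10 = 5/2 in ≈ 2.500 in
Ia = 0.2S: 0.2·2.500 = 0.500 in (exactly 1/2)
Excess rainfall: 8.760 − 0.500 = 8.260 in; P > Ia so Q > 0
Runoff Q = (P−Ia)²/(P−Ia+S) = (8.260)²/(8.260+2.500) = 170569/26900 ≈ 6.341 in

Q = 170569/26900 in ≈ 6.341 in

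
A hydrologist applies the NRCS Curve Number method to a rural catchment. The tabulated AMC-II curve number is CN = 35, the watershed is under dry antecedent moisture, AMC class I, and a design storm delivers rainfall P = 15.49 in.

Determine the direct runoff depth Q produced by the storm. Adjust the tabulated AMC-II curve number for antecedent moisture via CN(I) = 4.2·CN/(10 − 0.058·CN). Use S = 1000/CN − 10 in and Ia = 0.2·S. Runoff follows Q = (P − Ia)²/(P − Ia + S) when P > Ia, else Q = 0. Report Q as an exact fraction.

Adjust CN=35 to AMC I: 4.2·35/(10 − 0.058·35) → 147 ÷ (797/100) = 14700/797 ≈ 18.444
Retention S: 1000/CN − 10 with CN=18.444 → S = 6500/147 ≈ 44.218 in
Ia = 0.2S: 0.2·44.218 = 8.844 in (exactly 1300/147)
Since P=15.490 > Ia=8.844: effective rainfall P−Ia = 97703/14700 in
Q = (97703/14700)²/((97703/14700) + 6500/147) = (9545876209/216090000)/(747703/14700) = 9545876209/10991234100 in ≈ 0.868 in

Q = 9545876209/10991234100 in ≈ 0.868 in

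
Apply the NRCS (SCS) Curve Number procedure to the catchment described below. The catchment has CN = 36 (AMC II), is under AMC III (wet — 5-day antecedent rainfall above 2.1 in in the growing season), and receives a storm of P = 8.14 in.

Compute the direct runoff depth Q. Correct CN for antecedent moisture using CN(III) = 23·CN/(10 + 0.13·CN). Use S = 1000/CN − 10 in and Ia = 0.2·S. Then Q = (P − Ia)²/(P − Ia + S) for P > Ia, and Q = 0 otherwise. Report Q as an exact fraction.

Q = 4657926001/1534377150 in ≈ 3.036 in

CN(III) from CN(II)=36: (23·36)/(10 + 0.13·36) = 20700/367 ≈ 56.403
S = 1000/(20700/367) − 10 = 1600/207 in ≈ 7.729 in
Initial abstraction Ia = S/5 = (1600/207)/5 = 320/207 ≈ 1.546 in
Since P=8.140 > Ia=1.546: effective rainfall P−Ia = 68249/10350 in
Runoff Q = (P−Ia)²/(P−Ia+S) = (6.594)²/(6.594+7.729) = 4657926001/1534377150 ≈ 3.036 in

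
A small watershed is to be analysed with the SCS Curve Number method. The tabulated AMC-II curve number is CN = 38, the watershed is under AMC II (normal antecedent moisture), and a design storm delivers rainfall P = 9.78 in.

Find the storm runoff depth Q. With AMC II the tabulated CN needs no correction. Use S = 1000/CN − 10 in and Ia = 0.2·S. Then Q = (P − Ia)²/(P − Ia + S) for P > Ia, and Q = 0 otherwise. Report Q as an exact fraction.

Average conditions: CN = 38 (no AMC adjustment).
S = 1000/38 − 10 = 310/19 in ≈ 16.316 in
Ia = 0.2·(310/19) = 62/19 in ≈ 3.263 in
Since P=9.780 > Ia=3.263: effective rainfall P−Ia = 6191/950 in
Q = (6191/950)²/((6191/950) + 310/19) = (38328481/902500)/(21691/950) = 38328481/20606450 in ≈ 1.860 in

Q = 38328481/20606450 in ≈ 1.860 in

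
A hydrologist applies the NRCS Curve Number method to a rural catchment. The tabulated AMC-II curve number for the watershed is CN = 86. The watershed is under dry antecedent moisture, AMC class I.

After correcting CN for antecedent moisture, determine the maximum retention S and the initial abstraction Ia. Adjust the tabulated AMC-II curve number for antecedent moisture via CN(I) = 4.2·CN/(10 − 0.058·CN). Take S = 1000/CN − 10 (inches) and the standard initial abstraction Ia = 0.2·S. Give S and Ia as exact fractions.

Dry (AMC I): CN(I) = 4.2·86/(10 − 0.058·86) = (1806/5)/(1253/250) = 12900/179 ≈ 72.067
S = 1000/(12900/179) − 10 = 500/129 in ≈ 3.876 in
Initial abstraction Ia = S/5 = (500/129)/5 = 100/129 ≈ 0.775 in

S = 500/129 in ≈ 3.876 in; Ia = 100/129 in ≈ 0.775 in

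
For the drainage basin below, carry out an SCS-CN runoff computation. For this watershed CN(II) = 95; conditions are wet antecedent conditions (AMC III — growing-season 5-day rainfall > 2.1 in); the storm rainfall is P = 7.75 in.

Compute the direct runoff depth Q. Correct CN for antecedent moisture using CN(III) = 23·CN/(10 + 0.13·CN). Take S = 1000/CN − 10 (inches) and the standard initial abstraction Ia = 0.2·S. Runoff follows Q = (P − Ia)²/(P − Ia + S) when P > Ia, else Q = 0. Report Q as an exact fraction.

CN(III) from CN(II)=95: (23·95)/(10 + 0.13·95) = 43700/447 ≈ 97.763
S = 1000/(43700/447) − 10 = 100/437 in ≈ 0.229 in
Initial abstraction Ia = S/5 = (100/437)/5 = 20/437 ≈ 0.046 in
P − Ia = 7.750 − 0.046 = 13467/1748 ≈ 7.704 in (> 0, runoff occurs)
Runoff Q = (P−Ia)²/(P−Ia+S) = (7.704)²/(7.704+0.229) = 181360089/24239516 ≈ 7.482 in

Q = 181360089/24239516 in ≈ 7.482 in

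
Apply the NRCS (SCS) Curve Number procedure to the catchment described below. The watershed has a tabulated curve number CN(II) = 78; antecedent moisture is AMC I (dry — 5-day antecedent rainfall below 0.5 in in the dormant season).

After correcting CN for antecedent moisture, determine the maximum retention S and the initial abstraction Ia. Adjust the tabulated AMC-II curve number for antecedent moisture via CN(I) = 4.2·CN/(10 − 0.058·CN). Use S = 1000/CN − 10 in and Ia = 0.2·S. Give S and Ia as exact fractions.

S = 5500/819 in ≈ 6.716 in; Ia = 1100/819 in ≈ 1.343 in

CN(I) from CN(II)=78: (4.2·78)/(10 − 0.058·78) = 81900/1369 ≈ 59.825
Retention S: 1000/CN − 10 with CN=59.825 → S = 5500/819 ≈ 6.716 in
Ia = 0.2·(5500/819) = 1100/819 in ≈ 1.343 in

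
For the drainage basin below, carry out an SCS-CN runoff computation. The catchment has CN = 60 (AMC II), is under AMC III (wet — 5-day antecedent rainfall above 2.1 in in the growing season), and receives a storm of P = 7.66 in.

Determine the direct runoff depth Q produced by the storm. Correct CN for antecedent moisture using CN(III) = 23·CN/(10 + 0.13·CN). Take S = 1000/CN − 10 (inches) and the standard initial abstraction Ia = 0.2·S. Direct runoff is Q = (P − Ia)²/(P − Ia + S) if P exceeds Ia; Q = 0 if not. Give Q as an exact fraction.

Q = 596678329/118773150 in ≈ 5.024 in

CN(III) from CN(II)=60: (23·60)/(10 + 0.13·60) = 6900/89 ≈ 77.528
Retention S: 1000/CN − 10 with CN=77.528 → S = 200/69 ≈ 2.899 in
Ia = 0.2S: 0.2·2.899 = 0.580 in (exactly 40/69)
P − Ia = 7.660 − 0.580 = 24427/3450 ≈ 7.080 in (> 0, runoff occurs)
Runoff Q = (P−Ia)²/(P−Ia+S) = (7.080)²/(7.080+2.899) = 596678329/118773150 ≈ 5.024 in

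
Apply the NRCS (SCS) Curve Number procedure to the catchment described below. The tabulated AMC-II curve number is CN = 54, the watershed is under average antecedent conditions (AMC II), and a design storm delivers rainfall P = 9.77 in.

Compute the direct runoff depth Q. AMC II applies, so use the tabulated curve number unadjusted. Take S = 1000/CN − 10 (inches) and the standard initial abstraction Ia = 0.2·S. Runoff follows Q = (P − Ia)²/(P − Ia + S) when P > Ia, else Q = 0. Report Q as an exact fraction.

CN(II) = 54; AMC II needs no correction.
Max retention: S = 1000/54 − 10 = 230/27 in (≈ 8.519 in)
Ia = 0.2S: 0.2·8.519 = 1.704 in (exactly 46/27)
Since P=9.770 > Ia=1.704: effective rainfall P−Ia = 21779/2700 in
Runoff Q = (P−Ia)²/(P−Ia+S) = (8.066)²/(8.066+8.519) = 474324841/120903300 ≈ 3.923 in

Q = 474324841/120903300 in ≈ 3.923 in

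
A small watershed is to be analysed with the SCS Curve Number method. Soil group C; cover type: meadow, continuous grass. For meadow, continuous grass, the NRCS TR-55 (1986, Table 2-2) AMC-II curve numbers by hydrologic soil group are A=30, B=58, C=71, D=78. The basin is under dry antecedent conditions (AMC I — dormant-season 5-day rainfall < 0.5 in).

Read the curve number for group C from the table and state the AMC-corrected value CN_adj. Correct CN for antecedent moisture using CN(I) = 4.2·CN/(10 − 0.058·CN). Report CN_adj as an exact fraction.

NRCS table: meadow, continuous grass, soil group C → CN(II) = 71
Dry (AMC I): CN(I) = 4.2·71/(10 − 0.058·71) = (1491/5)/(2941/500) = 149100/2941 ≈ 50.697

CN_adj = 149100/2941 ≈ 50.697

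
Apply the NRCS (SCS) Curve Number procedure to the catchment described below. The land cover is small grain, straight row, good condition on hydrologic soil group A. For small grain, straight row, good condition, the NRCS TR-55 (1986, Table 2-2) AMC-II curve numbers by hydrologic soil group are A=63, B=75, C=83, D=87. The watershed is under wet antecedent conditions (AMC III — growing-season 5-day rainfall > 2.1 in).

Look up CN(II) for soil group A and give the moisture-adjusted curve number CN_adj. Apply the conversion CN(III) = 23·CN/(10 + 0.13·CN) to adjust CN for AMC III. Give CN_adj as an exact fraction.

CN_adj = 144900/1819 ≈ 79.659

NRCS table: small grain, straight row, good condition, soil group A → CN(II) = 63
CN(III) from CN(II)=63: (23·63)/(10 + 0.13·63) = 144900/1819 ≈ 79.659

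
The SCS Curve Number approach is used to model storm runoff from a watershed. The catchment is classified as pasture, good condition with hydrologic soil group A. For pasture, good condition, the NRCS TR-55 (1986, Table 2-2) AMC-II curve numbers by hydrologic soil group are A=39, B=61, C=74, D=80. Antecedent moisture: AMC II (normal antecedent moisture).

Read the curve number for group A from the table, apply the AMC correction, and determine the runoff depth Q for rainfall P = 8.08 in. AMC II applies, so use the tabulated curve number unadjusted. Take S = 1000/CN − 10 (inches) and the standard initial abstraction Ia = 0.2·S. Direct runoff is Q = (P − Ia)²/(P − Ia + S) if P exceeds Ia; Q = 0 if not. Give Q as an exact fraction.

Q = 11654792/9788025 in ≈ 1.191 in

NRCS table: pasture, good condition, soil group A → CN(II) = 39
AMC II — tabulated CN = 39 applies directly.
S = 1000/39 − 10 = 610/39 in ≈ 15.641 in
Ia = 0.2S: 0.2·15.641 = 3.128 in (exactly 122/39)
Since P=8.080 > Ia=3.128: effective rainfall P−Ia = 4828/975 in
Q = (4828/975)²/((4828/975) + 610/39) = (23309584/950625)/(20078/975) = 11654792/9788025 in ≈ 1.191 in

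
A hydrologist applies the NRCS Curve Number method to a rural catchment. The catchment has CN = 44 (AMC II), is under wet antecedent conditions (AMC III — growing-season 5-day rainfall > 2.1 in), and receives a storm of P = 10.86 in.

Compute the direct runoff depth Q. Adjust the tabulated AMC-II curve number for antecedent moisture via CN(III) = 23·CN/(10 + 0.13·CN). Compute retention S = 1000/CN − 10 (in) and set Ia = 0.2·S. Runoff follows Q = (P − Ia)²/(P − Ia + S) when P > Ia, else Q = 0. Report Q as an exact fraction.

Q = 15222377641/2446244350 in ≈ 6.223 in

Wet (AMC III): CN(III) = 23·44/(10 + 0.13·44) = 1012/(393/25) = 25300/393 ≈ 64.377
Max retention: S = 1000/(25300/393) − 10 = 1400/253 in (≈ 5.534 in)
Ia = 0.2S: 0.2·5.534 = 1.107 in (exactly 280/253)
Excess rainfall: 10.860 − 1.107 = 9.753 in; P > Ia so Q > 0
Q = (123379/12650)²/((123379/12650) + 1400/253) = (15222377641/160022500)/(193379/12650) = 15222377641/2446244350 in ≈ 6.223 in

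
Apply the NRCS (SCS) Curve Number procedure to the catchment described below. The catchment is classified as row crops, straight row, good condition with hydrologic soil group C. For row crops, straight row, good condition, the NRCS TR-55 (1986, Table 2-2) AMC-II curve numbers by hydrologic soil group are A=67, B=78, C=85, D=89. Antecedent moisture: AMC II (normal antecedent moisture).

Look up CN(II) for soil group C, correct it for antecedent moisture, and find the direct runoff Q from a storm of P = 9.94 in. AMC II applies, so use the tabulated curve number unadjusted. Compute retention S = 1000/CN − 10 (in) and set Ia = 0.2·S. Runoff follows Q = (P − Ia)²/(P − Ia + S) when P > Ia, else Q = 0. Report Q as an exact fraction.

NRCS table: row crops, straight row, good condition, soil group C → CN(II) = 85
CN(II) = 85; AMC II needs no correction.
S = 1000/85 − 10 = 30/17 in ≈ 1.765 in
Initial abstraction Ia = S/5 = (30/17)/5 = 6/17 ≈ 0.353 in
P − Ia = 9.940 − 0.353 = 8149/850 ≈ 9.587 in (> 0, runoff occurs)
Q = (8149/850)²/((8149/850) + 30/17) = (66406201/722500)/(9649/850) = 66406201/8201650 in ≈ 8.097 in

Q = 66406201/8201650 in ≈ 8.097 in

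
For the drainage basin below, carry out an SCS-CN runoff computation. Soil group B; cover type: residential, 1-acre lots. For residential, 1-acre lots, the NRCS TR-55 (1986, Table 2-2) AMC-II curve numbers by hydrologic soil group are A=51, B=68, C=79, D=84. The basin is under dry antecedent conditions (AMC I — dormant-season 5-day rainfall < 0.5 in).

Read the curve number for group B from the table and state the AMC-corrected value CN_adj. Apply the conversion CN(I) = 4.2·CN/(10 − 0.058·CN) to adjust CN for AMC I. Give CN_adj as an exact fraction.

CN_adj = 35700/757 ≈ 47.160

NRCS table: residential, 1-acre lots, soil group B → CN(II) = 68
Dry (AMC I): CN(I) = 4.2·68/(10 − 0.058·68) = (1428/5)/(757/125) = 35700/757 ≈ 47.160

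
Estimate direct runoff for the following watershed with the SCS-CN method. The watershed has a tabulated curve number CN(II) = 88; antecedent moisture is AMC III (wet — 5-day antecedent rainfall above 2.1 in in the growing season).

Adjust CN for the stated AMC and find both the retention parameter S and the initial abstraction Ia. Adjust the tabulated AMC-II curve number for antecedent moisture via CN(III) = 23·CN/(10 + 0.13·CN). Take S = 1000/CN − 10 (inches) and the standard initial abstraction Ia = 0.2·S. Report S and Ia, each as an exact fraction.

Adjust CN=88 to AMC III: 23·88/(10 + 0.13·88) → 2024 ÷ (536/25) = 6325/67 ≈ 94.403
Retention S: 1000/CN − 10 with CN=94.403 → S = 150/253 ≈ 0.593 in
Initial abstraction Ia = S/5 = (150/253)/5 = 30/253 ≈ 0.119 in

S = 150/253 in ≈ 0.593 in; Ia = 30/253 in ≈ 0.119 in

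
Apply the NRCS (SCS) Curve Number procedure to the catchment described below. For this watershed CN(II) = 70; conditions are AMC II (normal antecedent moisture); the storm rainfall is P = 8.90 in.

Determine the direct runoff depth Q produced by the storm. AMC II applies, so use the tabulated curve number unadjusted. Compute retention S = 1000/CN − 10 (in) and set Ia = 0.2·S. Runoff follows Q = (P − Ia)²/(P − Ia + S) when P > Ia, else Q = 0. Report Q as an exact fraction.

Average conditions: CN = 70 (no AMC adjustment).
Retention S: 1000/CN − 10 with CN=70.000 → S = 30/7 ≈ 4.286 in
Ia = 0.2·(30/7) = 6/7 in ≈ 0.857 in
Excess rainfall: 8.900 − 0.857 = 8.043 in; P > Ia so Q > 0
Runoff Q = (P−Ia)²/(P−Ia+S) = (8.043)²/(8.043+4.286) = 316969/60410 ≈ 5.247 in

Q = 316969/60410 in ≈ 5.247 in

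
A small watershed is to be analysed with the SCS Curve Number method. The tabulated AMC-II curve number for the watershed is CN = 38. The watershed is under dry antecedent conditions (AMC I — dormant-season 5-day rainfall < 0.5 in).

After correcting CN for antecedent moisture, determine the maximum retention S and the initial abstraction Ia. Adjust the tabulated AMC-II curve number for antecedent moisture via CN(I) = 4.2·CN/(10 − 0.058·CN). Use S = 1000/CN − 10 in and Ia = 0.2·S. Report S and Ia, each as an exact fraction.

CN(I) from CN(II)=38: (4.2·38)/(10 − 0.058·38) = 39900/1949 ≈ 20.472
S = 1000/(39900/1949) − 10 = 15500/399 in ≈ 38.847 in
Ia = 0.2S: 0.2·38.847 = 7.769 in (exactly 3100/399)

S = 15500/399 in ≈ 38.847 in; Ia = 3100/399 in ≈ 7.769 in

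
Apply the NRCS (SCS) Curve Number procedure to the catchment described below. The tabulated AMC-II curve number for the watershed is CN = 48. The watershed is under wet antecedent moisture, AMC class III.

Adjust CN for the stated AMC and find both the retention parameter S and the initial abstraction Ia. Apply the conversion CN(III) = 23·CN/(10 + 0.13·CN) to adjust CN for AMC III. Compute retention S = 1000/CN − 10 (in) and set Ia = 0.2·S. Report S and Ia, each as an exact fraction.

S = 325/69 in ≈ 4.710 in; Ia = 65/69 in ≈ 0.942 in

Wet (AMC III): CN(III) = 23·48/(10 + 0.13·48) = 1104/(406/25) = 13800/203 ≈ 67.980
Max retention: S = 1000/(13800/203) − 10 = 325/69 in (≈ 4.710 in)
Initial abstraction Ia = S/5 = (325/69)/5 = 65/69 ≈ 0.942 in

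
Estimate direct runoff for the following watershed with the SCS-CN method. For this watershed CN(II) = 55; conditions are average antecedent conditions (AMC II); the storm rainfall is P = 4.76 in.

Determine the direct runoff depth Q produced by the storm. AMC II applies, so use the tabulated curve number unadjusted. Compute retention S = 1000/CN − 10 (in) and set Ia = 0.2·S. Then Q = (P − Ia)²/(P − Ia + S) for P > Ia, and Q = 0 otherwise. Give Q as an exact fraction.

Average conditions: CN = 55 (no AMC adjustment).
Retention S: 1000/CN − 10 with CN=55.000 → S = 90/11 ≈ 8.182 in
Ia = 0.2S: 0.2·8.182 = 1.636 in (exactly 18/11)
P − Ia = 4.760 − 1.636 = 859/275 ≈ 3.124 in (> 0, runoff occurs)
Q: (859/275)² ÷ (3109/275) = 737881/854975 in (≈ 0.863 in)

Q = 737881/854975 in ≈ 0.863 in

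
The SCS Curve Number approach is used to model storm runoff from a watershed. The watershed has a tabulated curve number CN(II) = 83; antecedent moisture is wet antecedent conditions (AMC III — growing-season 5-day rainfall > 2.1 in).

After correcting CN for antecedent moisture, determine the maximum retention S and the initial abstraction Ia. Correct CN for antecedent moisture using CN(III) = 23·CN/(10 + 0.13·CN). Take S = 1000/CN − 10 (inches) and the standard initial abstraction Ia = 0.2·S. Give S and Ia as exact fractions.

Adjust CN=83 to AMC III: 23·83/(10 + 0.13·83) → 1909 ÷ (2079/100) = 190900/2079 ≈ 91.823
Retention S: 1000/CN − 10 with CN=91.823 → S = 1700/1909 ≈ 0.891 in
Ia = 0.2·(1700/1909) = 340/1909 in ≈ 0.178 in

S = 1700/1909 in ≈ 0.891 in; Ia = 340/1909 in ≈ 0.178 in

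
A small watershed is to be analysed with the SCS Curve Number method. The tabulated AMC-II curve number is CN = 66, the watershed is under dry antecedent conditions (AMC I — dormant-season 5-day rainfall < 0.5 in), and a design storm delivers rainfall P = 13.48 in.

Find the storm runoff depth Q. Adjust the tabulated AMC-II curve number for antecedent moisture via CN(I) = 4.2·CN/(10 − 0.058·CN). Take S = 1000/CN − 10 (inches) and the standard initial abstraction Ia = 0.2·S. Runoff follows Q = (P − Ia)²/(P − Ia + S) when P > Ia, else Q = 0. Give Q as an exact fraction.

Adjust CN=66 to AMC I: 4.2·66/(10 − 0.058·66) → (1386/5) ÷ (1543/250) = 69300/1543 ≈ 44.913
S = 1000/(69300/1543) − 10 = 8500/693 in ≈ 12.266 in
Ia = 0.2S: 0.2·12.266 = 2.453 in (exactly 1700/693)
Since P=13.480 > Ia=2.453: effective rainfall P−Ia = 191041/17325 in
Runoff Q = (P−Ia)²/(P−Ia+S) = (11.027)²/(11.027+12.266) = 36496663681/6991347825 ≈ 5.220 in

Q = 36496663681/6991347825 in ≈ 5.220 in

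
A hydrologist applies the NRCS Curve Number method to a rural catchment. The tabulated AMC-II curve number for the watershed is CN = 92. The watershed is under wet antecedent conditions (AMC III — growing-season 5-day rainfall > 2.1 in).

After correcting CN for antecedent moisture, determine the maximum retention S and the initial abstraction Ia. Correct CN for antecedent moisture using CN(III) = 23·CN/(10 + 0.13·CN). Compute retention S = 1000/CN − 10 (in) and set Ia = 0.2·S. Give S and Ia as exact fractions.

S = 200/529 in ≈ 0.378 in; Ia = 40/529 in ≈ 0.076 in

CN(III) from CN(II)=92: (23·92)/(10 + 0.13·92) = 52900/549 ≈ 96.357
S = 1000/(52900/549) − 10 = 200/529 in ≈ 0.378 in
Initial abstraction Ia = S/5 = (200/529)/5 = 40/529 ≈ 0.076 in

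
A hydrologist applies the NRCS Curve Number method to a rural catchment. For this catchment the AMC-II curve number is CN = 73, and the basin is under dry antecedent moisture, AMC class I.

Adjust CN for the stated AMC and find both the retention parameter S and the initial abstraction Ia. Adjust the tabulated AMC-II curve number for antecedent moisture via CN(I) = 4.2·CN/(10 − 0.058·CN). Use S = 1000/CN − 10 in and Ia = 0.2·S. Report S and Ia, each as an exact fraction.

S = 4500/511 in ≈ 8.806 in; Ia = 900/511 in ≈ 1.761 in

Dry (AMC I): CN(I) = 4.2·73/(10 − 0.058·73) = (1533/5)/(2883/500) = 51100/961 ≈ 53.174
S = 1000/(51100/961) − 10 = 4500/511 in ≈ 8.806 in
Ia = 0.2·(4500/511) = 900/511 in ≈ 1.761 in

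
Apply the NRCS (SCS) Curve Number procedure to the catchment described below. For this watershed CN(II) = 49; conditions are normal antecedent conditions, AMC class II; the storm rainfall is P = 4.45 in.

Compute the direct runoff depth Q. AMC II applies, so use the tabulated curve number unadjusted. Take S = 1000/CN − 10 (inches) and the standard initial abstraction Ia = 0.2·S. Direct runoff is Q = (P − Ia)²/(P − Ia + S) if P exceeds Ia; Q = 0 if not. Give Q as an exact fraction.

Q = 5387041/12270580 in ≈ 0.439 in

CN(II) = 49; AMC II needs no correction.
Retention S: 1000/CN − 10 with CN=49.000 → S = 510/49 ≈ 10.408 in
Initial abstraction Ia = S/5 = (510/49)/5 = 102/49 ≈ 2.082 in
Since P=4.450 > Ia=2.082: effective rainfall P−Ia = 2321/980 in
Runoff Q = (P−Ia)²/(P−Ia+S) = (2.368)²/(2.368+10.408) = 5387041/12270580 ≈ 0.439 in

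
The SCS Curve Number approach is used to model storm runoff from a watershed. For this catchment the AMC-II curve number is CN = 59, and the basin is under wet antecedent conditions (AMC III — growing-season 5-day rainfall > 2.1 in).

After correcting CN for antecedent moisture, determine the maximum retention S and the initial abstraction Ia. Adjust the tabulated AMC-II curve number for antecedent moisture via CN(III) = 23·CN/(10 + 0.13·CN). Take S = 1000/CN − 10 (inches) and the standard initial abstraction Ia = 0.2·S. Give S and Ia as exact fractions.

Adjust CN=59 to AMC III: 23·59/(10 + 0.13·59) → 1357 ÷ (1767/100) = 135700/1767 ≈ 76.797
Max retention: S = 1000/(135700/1767) − 10 = 4100/1357 in (≈ 3.021 in)
Initial abstraction Ia = S/5 = (4100/1357)/5 = 820/1357 ≈ 0.604 in

S = 4100/1357 in ≈ 3.021 in; Ia = 820/1357 in ≈ 0.604 in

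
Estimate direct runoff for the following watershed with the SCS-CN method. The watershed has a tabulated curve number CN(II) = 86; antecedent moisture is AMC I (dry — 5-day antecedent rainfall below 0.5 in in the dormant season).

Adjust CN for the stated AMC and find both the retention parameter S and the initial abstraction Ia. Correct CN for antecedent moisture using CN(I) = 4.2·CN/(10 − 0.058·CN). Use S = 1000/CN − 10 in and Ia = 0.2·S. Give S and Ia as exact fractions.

CN(I) from CN(II)=86: (4.2·86)/(10 − 0.058·86) = 12900/179 ≈ 72.067
Max retention: S = 1000/(12900/179) − 10 = 500/129 in (≈ 3.876 in)
Ia = 0.2·(500/129) = 100/129 in ≈ 0.775 in

S = 500/129 in ≈ 3.876 in; Ia = 100/129 in ≈ 0.775 in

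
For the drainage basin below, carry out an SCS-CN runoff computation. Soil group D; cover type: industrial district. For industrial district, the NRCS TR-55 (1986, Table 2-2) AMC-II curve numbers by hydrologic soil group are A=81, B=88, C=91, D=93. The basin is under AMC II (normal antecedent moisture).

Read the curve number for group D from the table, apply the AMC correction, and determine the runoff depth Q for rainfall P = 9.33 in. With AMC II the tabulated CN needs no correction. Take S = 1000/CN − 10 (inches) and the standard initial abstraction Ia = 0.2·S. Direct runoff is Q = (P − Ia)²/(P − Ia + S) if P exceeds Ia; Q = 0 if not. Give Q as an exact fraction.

Q = 7287866161/859031700 in ≈ 8.484 in

NRCS table: industrial district, soil group D → CN(II) = 93
CN(II) = 93; AMC II needs no correction.
S = 1000/93 − 10 = 70/93 in ≈ 0.753 in
Ia = 0.2S: 0.2·0.753 = 0.151 in (exactly 14/93)
Since P=9.330 > Ia=0.151: effective rainfall P−Ia = 85369/9300 in
Q = (85369/9300)²/((85369/9300) + 70/93) = (7287866161/86490000)/(92369/9300) = 7287866161/859031700 in ≈ 8.484 in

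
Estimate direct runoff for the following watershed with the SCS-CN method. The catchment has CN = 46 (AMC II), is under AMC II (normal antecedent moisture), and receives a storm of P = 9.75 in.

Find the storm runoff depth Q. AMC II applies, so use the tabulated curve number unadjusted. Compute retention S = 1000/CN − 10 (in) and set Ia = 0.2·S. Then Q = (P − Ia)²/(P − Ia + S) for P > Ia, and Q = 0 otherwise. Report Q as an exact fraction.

Q = 154587/54004 in ≈ 2.863 in

Average conditions: CN = 46 (no AMC adjustment).
Max retention: S = 1000/46 − 10 = 270/23 in (≈ 11.739 in)
Ia = 0.2S: 0.2·11.739 = 2.348 in (exactly 54/23)
Since P=9.750 > Ia=2.348: effective rainfall P−Ia = 681/92 in
Q = (681/92)²/((681/92) + 270/23) = (463761/8464)/(1761/92) = 154587/54004 in ≈ 2.863 in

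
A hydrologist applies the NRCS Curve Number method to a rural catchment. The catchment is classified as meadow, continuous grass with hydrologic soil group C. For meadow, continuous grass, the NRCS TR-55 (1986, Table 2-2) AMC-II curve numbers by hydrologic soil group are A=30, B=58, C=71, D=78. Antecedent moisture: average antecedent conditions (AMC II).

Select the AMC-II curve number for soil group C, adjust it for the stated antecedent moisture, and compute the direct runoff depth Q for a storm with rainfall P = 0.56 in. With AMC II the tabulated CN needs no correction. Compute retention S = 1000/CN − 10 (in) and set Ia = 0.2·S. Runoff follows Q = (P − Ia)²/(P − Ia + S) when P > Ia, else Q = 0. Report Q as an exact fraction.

Q = 0 in ≈ 0.000 in

NRCS table: meadow, continuous grass, soil group C → CN(II) = 71
AMC II — tabulated CN = 71 applies directly.
Retention S: 1000/CN − 10 with CN=71.000 → S = 290/71 ≈ 4.085 in
Ia = 0.2·(290/71) = 58/71 in ≈ 0.817 in
P = 0.560 ≤ Ia = 0.817 in: entire storm abstracted, Q = 0.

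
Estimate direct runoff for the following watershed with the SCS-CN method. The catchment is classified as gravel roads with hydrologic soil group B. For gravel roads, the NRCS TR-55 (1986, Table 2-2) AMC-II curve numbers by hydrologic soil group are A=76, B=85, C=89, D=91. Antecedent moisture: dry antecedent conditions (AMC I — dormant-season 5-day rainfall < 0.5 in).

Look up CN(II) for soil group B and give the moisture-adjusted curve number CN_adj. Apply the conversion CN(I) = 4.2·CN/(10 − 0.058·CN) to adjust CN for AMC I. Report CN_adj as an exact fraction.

CN_adj = 11900/169 ≈ 70.414

NRCS table: gravel roads, soil group B → CN(II) = 85
CN(I) from CN(II)=85: (4.2·85)/(10 − 0.058·85) = 11900/169 ≈ 70.414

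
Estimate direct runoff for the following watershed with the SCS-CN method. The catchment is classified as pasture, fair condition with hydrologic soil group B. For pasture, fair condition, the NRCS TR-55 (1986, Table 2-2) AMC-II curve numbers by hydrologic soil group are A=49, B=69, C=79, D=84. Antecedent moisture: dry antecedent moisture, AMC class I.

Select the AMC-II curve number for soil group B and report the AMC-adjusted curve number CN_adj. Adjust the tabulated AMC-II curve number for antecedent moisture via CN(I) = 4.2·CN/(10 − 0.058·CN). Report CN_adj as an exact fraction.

NRCS table: pasture, fair condition, soil group B → CN(II) = 69
CN(I) from CN(II)=69: (4.2·69)/(10 − 0.058·69) = 144900/2999 ≈ 48.316

CN_adj = 144900/2999 ≈ 48.316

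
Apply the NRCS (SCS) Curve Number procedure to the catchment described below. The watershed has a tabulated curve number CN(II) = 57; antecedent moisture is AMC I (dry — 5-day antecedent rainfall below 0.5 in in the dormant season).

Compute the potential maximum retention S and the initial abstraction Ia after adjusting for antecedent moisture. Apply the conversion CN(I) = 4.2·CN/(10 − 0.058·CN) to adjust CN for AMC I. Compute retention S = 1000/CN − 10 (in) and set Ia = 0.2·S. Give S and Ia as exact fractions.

Adjust CN=57 to AMC I: 4.2·57/(10 − 0.058·57) → (1197/5) ÷ (3347/500) = 119700/3347 ≈ 35.763
Retention S: 1000/CN − 10 with CN=35.763 → S = 21500/1197 ≈ 17.962 in
Ia = 0.2S: 0.2·17.962 = 3.592 in (exactly 4300/1197)

S = 21500/1197 in ≈ 17.962 in; Ia = 4300/1197 in ≈ 3.592 in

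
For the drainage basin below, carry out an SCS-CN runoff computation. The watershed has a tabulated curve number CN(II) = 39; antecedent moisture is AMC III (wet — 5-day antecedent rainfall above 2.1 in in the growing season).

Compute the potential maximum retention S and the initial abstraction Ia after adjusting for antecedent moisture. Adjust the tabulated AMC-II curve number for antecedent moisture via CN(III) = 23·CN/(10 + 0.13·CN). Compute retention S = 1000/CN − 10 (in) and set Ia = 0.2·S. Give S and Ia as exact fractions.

S = 6100/897 in ≈ 6.800 in; Ia = 1220/897 in ≈ 1.360 in

CN(III) from CN(II)=39: (23·39)/(10 + 0.13·39) = 89700/1507 ≈ 59.522
S = 1000/(89700/1507) − 10 = 6100/897 in ≈ 6.800 in
Initial abstraction Ia = S/5 = (6100/897)/5 = 1220/897 ≈ 1.360 in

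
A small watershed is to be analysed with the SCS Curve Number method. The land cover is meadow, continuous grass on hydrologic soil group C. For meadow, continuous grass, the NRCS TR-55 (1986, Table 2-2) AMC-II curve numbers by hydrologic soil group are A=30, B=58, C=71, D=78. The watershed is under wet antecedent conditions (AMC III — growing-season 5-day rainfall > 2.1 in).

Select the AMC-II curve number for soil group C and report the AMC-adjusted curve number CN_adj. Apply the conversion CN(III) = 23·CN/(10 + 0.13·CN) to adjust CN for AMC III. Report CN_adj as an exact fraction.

NRCS table: meadow, continuous grass, soil group C → CN(II) = 71
Adjust CN=71 to AMC III: 23·71/(10 + 0.13·71) → 1633 ÷ (1923/100) = 163300/1923 ≈ 84.919

CN_adj = 163300/1923 ≈ 84.919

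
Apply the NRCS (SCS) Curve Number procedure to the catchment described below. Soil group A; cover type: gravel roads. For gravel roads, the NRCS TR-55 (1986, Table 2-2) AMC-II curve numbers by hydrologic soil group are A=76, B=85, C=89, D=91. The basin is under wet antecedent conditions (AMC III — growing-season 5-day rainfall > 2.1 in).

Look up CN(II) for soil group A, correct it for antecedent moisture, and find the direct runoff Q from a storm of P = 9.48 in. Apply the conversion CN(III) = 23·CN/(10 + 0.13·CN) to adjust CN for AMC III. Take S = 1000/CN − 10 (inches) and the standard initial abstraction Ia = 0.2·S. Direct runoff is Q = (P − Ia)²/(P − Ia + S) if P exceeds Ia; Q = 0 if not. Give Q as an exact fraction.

Q = 1123791529/140287925 in ≈ 8.011 in

NRCS table: gravel roads, soil group A → CN(II) = 76
Wet (AMC III): CN(III) = 23·76/(10 + 0.13·76) = 1748/(497/25) = 43700/497 ≈ 87.928
S = 1000/(43700/497) − 10 = 600/437 in ≈ 1.373 in
Ia = 0.2·(600/437) = 120/437 in ≈ 0.275 in
Since P=9.480 > Ia=0.275: effective rainfall P−Ia = 100569/10925 in
Q = (100569/10925)²/((100569/10925) + 600/437) = (10114123761/119355625)/(115569/10925) = 1123791529/140287925 in ≈ 8.011 in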